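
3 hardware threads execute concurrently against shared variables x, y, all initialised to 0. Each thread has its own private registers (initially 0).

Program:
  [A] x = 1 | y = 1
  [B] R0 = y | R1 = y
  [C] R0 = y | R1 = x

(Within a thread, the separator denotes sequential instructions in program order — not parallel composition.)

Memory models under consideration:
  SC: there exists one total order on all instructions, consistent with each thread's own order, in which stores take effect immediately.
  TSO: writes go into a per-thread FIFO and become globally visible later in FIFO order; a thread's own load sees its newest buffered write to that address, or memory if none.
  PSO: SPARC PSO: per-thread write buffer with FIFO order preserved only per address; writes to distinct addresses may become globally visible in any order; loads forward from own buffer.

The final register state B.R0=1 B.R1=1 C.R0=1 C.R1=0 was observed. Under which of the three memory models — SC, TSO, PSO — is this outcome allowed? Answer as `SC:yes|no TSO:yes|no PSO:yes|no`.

SC:no TSO:no PSO:yes

outcome vector order: (B.R0,B.R1,C.R0,C.R1)
SC (9): 0000; 0001; 0011; 0100; 0101; 0111; 1100; 1101; 1111
TSO (9): 0000; 0001; 0011; 0100; 0101; 0111; 1100; 1101; 1111
PSO (12): 0000; 0001; 0010; 0011; 0100; 0101; 0110; 0111; 1100; 1101; 1110; 1111
target 1110 ∈ {PSO}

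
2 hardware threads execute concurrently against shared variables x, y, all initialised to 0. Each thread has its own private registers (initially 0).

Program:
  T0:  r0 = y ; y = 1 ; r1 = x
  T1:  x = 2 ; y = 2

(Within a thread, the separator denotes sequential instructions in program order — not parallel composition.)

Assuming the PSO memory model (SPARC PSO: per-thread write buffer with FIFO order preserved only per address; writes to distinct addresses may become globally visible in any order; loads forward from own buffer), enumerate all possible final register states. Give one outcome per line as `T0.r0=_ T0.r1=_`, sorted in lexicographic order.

T0.r0=0 T0.r1=0
T0.r0=0 T0.r1=2
T0.r0=2 T0.r1=0
T0.r0=2 T0.r1=2

outcome vector order: (T0.r0,T0.r1)
|PSO outcomes| = 4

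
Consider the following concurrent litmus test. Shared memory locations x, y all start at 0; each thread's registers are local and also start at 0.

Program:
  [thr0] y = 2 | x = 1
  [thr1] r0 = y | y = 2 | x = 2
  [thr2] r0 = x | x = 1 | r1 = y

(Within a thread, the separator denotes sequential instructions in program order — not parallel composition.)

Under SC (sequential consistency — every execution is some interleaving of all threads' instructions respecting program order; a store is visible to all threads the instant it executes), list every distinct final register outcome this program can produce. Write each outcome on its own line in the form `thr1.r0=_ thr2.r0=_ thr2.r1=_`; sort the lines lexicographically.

thr1.r0=0 thr2.r0=0 thr2.r1=0
thr1.r0=0 thr2.r0=0 thr2.r1=2
thr1.r0=0 thr2.r0=1 thr2.r1=2
thr1.r0=0 thr2.r0=2 thr2.r1=2
thr1.r0=2 thr2.r0=0 thr2.r1=0
thr1.r0=2 thr2.r0=0 thr2.r1=2
thr1.r0=2 thr2.r0=1 thr2.r1=2
thr1.r0=2 thr2.r0=2 thr2.r1=2

outcome vector order: (thr1.r0,thr2.r0,thr2.r1)
|SC outcomes| = 8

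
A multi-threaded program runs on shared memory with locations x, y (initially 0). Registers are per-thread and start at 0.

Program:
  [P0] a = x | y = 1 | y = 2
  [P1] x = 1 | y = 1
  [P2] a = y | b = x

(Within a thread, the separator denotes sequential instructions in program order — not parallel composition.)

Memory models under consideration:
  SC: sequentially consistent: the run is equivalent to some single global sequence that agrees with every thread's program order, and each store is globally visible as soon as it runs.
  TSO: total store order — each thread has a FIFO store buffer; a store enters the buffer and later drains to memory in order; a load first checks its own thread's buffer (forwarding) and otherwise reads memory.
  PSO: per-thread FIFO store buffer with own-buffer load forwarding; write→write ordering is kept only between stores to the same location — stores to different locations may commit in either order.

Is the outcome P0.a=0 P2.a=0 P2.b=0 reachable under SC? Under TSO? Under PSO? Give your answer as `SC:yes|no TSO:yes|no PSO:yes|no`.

outcome vector order: (P0.a,P2.a,P2.b)
SC: 10 outcomes — {(0,0,0); (0,0,1); (0,1,0); (0,1,1); (0,2,0); (0,2,1); (1,0,0); (1,0,1); (1,1,1); (1,2,1)}
TSO: 10 outcomes — {(0,0,0); (0,0,1); (0,1,0); (0,1,1); (0,2,0); (0,2,1); (1,0,0); (1,0,1); (1,1,1); (1,2,1)}
PSO: 11 outcomes — {(0,0,0); (0,0,1); (0,1,0); (0,1,1); (0,2,0); (0,2,1); (1,0,0); (1,0,1); (1,1,0); (1,1,1); (1,2,1)}
target (0,0,0) ∈ {SC,TSO,PSO}

SC:yes TSO:yes PSO:yes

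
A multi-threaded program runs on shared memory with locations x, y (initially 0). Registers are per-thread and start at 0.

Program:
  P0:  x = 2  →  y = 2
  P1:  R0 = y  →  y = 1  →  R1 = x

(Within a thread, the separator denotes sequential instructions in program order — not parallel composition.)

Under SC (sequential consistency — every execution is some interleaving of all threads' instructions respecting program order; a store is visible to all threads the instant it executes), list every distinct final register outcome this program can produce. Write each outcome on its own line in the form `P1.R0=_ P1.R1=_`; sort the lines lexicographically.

P1.R0=0 P1.R1=0
P1.R0=0 P1.R1=2
P1.R0=2 P1.R1=2

outcome vector order: (P1.R0,P1.R1)
|SC outcomes| = 3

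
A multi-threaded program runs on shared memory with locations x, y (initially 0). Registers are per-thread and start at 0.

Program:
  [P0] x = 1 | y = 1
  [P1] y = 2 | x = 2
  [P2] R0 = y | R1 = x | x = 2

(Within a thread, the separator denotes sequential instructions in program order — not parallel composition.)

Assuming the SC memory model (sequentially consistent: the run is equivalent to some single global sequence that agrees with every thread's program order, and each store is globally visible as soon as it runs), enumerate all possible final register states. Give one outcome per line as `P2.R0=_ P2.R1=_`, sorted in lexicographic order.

outcome vector order: (P2.R0,P2.R1)
|SC outcomes| = 8

P2.R0=0 P2.R1=0
P2.R0=0 P2.R1=1
P2.R0=0 P2.R1=2
P2.R0=1 P2.R1=1
P2.R0=1 P2.R1=2
P2.R0=2 P2.R1=0
P2.R0=2 P2.R1=1
P2.R0=2 P2.R1=2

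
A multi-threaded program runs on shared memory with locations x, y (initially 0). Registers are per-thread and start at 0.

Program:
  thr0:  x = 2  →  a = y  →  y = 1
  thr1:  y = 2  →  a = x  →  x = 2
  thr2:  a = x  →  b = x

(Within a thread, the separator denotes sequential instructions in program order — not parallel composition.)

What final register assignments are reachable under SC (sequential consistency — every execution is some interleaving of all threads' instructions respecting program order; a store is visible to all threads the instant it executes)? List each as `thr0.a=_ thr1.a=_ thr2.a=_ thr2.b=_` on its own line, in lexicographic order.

outcome vector order: (thr0.a,thr1.a,thr2.a,thr2.b)
|SC outcomes| = 9

thr0.a=0 thr1.a=2 thr2.a=0 thr2.b=0
thr0.a=0 thr1.a=2 thr2.a=0 thr2.b=2
thr0.a=0 thr1.a=2 thr2.a=2 thr2.b=2
thr0.a=2 thr1.a=0 thr2.a=0 thr2.b=0
thr0.a=2 thr1.a=0 thr2.a=0 thr2.b=2
thr0.a=2 thr1.a=0 thr2.a=2 thr2.b=2
thr0.a=2 thr1.a=2 thr2.a=0 thr2.b=0
thr0.a=2 thr1.a=2 thr2.a=0 thr2.b=2
thr0.a=2 thr1.a=2 thr2.a=2 thr2.b=2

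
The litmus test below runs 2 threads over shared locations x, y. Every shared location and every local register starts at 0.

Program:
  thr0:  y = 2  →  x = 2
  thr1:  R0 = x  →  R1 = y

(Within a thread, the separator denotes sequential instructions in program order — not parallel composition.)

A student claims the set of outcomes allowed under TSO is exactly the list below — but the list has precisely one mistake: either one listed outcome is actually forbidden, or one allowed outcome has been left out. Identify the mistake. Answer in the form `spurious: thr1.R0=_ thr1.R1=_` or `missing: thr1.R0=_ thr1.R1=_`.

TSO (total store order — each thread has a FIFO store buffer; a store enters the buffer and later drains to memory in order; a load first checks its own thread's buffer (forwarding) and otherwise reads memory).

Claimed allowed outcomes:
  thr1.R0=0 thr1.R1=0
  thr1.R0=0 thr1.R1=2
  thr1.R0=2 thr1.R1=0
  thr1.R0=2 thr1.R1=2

spurious: thr1.R0=2 thr1.R1=0

outcome vector order: (thr1.R0,thr1.R1)
TSO (3): 0/0 0/2 2/2
claimed∖TSO = {2/0}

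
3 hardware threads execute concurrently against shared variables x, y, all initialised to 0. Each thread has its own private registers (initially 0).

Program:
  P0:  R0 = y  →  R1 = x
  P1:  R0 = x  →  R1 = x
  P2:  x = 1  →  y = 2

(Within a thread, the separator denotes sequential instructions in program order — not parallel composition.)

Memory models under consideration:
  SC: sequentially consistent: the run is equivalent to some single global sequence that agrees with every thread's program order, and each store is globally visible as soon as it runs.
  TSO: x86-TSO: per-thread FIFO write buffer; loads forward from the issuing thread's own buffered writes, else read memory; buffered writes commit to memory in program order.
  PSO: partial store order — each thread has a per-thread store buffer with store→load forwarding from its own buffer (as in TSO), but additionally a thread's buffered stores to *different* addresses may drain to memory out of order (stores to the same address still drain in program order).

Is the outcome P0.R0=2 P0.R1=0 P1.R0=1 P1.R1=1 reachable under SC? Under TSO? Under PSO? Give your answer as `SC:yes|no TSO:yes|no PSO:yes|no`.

outcome vector order: (P0.R0,P0.R1,P1.R0,P1.R1)
SC: 9 outcomes — {0000, 0001, 0011, 0100, 0101, 0111, 2100, 2101, 2111}
TSO: 9 outcomes — {0000, 0001, 0011, 0100, 0101, 0111, 2100, 2101, 2111}
PSO: 12 outcomes — {0000, 0001, 0011, 0100, 0101, 0111, 2000, 2001, 2011, 2100, 2101, 2111}
target 2011 ∈ {PSO}

SC:no TSO:no PSO:yes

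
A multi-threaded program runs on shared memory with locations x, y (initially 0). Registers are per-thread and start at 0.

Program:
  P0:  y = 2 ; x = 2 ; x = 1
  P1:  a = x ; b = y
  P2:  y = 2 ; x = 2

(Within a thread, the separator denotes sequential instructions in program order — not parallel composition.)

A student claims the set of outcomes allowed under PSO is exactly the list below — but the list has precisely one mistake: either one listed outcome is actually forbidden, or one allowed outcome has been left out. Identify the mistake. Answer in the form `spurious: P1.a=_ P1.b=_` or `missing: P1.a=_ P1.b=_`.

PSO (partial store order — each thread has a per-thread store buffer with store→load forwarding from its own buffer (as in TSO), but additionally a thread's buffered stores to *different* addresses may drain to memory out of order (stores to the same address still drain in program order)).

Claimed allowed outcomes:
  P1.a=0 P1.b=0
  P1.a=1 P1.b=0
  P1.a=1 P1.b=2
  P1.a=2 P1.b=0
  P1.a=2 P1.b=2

missing: P1.a=0 P1.b=2

outcome vector order: (P1.a,P1.b)
under PSO → (0,0), (0,2), (1,0), (1,2), (2,0), (2,2)
PSO∖claimed = {(0,2)}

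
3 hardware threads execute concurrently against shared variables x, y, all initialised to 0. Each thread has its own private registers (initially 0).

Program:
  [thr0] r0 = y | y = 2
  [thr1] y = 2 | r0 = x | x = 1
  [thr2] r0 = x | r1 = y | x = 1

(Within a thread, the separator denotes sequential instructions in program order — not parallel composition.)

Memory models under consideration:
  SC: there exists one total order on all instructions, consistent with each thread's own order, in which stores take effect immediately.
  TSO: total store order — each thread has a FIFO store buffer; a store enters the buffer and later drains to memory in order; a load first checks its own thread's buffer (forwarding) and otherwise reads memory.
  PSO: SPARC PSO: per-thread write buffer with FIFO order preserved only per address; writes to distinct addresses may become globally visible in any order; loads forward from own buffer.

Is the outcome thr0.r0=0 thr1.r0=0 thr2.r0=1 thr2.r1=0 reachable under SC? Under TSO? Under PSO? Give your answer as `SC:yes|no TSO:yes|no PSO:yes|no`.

outcome vector order: (thr0.r0,thr1.r0,thr2.r0,thr2.r1)
under SC → 0000, 0002, 0012, 0100, 0102, 2000, 2002, 2012, 2100, 2102
under TSO → 0000, 0002, 0012, 0100, 0102, 2000, 2002, 2012, 2100, 2102
under PSO → 0000, 0002, 0010, 0012, 0100, 0102, 2000, 2002, 2010, 2012, 2100, 2102
target 0010 ∈ {PSO}

SC:no TSO:no PSO:yes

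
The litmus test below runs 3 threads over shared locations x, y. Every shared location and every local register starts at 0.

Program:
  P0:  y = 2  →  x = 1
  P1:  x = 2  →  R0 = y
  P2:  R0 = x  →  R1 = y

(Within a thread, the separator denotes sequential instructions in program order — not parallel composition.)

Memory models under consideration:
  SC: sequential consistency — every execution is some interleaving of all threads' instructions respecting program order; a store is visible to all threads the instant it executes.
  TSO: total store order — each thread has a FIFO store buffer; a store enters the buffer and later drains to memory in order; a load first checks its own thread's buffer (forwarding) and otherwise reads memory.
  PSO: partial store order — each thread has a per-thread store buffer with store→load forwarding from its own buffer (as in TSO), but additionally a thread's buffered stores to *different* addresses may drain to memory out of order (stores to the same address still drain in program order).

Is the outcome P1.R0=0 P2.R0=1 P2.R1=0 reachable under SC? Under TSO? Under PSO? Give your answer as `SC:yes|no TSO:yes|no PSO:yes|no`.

outcome vector order: (P1.R0,P2.R0,P2.R1)
SC (10): 0/0/0, 0/0/2, 0/1/2, 0/2/0, 0/2/2, 2/0/0, 2/0/2, 2/1/2, 2/2/0, 2/2/2
TSO (10): 0/0/0, 0/0/2, 0/1/2, 0/2/0, 0/2/2, 2/0/0, 2/0/2, 2/1/2, 2/2/0, 2/2/2
PSO (12): 0/0/0, 0/0/2, 0/1/0, 0/1/2, 0/2/0, 0/2/2, 2/0/0, 2/0/2, 2/1/0, 2/1/2, 2/2/0, 2/2/2
target 0/1/0 ∈ {PSO}

SC:no TSO:no PSO:yes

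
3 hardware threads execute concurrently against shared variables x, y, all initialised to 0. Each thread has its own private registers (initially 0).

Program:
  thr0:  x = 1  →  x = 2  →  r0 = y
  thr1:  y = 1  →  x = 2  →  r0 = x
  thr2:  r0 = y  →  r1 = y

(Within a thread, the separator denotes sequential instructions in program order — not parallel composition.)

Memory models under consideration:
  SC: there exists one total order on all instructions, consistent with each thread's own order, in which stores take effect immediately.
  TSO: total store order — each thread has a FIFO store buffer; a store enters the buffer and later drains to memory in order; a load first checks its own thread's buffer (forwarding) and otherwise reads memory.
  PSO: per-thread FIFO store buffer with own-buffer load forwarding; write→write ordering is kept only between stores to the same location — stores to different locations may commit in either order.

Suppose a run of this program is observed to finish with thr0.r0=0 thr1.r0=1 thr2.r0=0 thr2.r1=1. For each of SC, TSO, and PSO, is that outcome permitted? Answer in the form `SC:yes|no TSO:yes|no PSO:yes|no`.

SC:no TSO:yes PSO:yes

outcome vector order: (thr0.r0,thr1.r0,thr2.r0,thr2.r1)
SC (9): 0200 0201 0211 1100 1101 1111 1200 1201 1211
TSO (12): 0100 0101 0111 0200 0201 0211 1100 1101 1111 1200 1201 1211
PSO (12): 0100 0101 0111 0200 0201 0211 1100 1101 1111 1200 1201 1211
target 0101 ∈ {TSO,PSO}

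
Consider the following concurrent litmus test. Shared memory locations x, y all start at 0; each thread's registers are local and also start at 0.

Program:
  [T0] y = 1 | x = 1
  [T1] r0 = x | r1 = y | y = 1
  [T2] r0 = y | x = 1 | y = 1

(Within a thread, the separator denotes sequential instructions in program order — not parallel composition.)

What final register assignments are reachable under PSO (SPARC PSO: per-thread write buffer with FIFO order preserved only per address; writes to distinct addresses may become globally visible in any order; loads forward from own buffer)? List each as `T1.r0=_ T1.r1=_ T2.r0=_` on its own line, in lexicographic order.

outcome vector order: (T1.r0,T1.r1,T2.r0)
|PSO outcomes| = 8

T1.r0=0 T1.r1=0 T2.r0=0
T1.r0=0 T1.r1=0 T2.r0=1
T1.r0=0 T1.r1=1 T2.r0=0
T1.r0=0 T1.r1=1 T2.r0=1
T1.r0=1 T1.r1=0 T2.r0=0
T1.r0=1 T1.r1=0 T2.r0=1
T1.r0=1 T1.r1=1 T2.r0=0
T1.r0=1 T1.r1=1 T2.r0=1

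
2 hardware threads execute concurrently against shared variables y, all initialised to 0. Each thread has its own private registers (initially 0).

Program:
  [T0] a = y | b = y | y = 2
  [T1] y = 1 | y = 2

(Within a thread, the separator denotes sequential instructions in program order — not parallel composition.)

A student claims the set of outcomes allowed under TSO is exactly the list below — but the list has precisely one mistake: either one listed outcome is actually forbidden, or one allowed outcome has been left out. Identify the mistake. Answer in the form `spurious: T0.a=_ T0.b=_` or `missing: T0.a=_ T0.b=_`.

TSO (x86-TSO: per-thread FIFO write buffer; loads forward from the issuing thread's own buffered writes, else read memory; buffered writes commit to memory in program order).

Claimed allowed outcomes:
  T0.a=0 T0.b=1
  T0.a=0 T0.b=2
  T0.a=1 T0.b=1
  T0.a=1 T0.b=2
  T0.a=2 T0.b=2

missing: T0.a=0 T0.b=0

outcome vector order: (T0.a,T0.b)
TSO: 6 outcomes — {<0 0>; <0 1>; <0 2>; <1 1>; <1 2>; <2 2>}
TSO∖claimed = {<0 0>}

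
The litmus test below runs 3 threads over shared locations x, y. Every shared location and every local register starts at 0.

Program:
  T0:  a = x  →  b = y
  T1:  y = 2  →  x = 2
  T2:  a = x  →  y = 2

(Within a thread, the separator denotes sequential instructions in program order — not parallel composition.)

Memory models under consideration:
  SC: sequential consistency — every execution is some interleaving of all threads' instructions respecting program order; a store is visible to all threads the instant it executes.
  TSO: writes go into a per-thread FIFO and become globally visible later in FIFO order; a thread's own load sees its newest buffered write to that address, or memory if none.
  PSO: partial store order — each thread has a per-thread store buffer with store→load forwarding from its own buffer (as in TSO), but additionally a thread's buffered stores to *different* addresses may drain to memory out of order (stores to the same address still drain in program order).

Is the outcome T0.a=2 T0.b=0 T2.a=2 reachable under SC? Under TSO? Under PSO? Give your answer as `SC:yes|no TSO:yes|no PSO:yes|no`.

outcome vector order: (T0.a,T0.b,T2.a)
SC (6): (0,0,0); (0,0,2); (0,2,0); (0,2,2); (2,2,0); (2,2,2)
TSO (6): (0,0,0); (0,0,2); (0,2,0); (0,2,2); (2,2,0); (2,2,2)
PSO (8): (0,0,0); (0,0,2); (0,2,0); (0,2,2); (2,0,0); (2,0,2); (2,2,0); (2,2,2)
target (2,0,2) ∈ {PSO}

SC:no TSO:no PSO:yes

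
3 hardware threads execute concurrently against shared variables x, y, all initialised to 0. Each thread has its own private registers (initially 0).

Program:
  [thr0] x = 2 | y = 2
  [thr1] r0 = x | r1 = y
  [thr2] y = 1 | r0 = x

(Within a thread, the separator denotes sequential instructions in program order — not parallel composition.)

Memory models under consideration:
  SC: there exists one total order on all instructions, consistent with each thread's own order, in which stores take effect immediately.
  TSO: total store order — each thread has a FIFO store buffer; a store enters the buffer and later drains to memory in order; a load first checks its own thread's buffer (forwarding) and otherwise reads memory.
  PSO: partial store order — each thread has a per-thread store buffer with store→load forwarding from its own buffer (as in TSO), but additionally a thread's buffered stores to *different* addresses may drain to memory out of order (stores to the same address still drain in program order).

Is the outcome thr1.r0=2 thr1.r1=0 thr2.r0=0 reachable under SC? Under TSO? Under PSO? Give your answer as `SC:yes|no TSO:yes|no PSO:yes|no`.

outcome vector order: (thr1.r0,thr1.r1,thr2.r0)
under SC → <0 0 0> <0 0 2> <0 1 0> <0 1 2> <0 2 0> <0 2 2> <2 0 2> <2 1 0> <2 1 2> <2 2 0> <2 2 2>
under TSO → <0 0 0> <0 0 2> <0 1 0> <0 1 2> <0 2 0> <0 2 2> <2 0 0> <2 0 2> <2 1 0> <2 1 2> <2 2 0> <2 2 2>
under PSO → <0 0 0> <0 0 2> <0 1 0> <0 1 2> <0 2 0> <0 2 2> <2 0 0> <2 0 2> <2 1 0> <2 1 2> <2 2 0> <2 2 2>
target <2 0 0> ∈ {TSO,PSO}

SC:no TSO:yes PSO:yes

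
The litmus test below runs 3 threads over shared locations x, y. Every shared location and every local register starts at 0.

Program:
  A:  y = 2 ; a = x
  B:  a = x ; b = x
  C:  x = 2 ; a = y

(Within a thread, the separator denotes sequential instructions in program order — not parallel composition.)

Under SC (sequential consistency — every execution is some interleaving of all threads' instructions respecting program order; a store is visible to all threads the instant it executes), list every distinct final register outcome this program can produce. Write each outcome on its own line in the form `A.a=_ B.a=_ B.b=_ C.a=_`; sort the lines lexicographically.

outcome vector order: (A.a,B.a,B.b,C.a)
|SC outcomes| = 9

A.a=0 B.a=0 B.b=0 C.a=2
A.a=0 B.a=0 B.b=2 C.a=2
A.a=0 B.a=2 B.b=2 C.a=2
A.a=2 B.a=0 B.b=0 C.a=0
A.a=2 B.a=0 B.b=0 C.a=2
A.a=2 B.a=0 B.b=2 C.a=0
A.a=2 B.a=0 B.b=2 C.a=2
A.a=2 B.a=2 B.b=2 C.a=0
A.a=2 B.a=2 B.b=2 C.a=2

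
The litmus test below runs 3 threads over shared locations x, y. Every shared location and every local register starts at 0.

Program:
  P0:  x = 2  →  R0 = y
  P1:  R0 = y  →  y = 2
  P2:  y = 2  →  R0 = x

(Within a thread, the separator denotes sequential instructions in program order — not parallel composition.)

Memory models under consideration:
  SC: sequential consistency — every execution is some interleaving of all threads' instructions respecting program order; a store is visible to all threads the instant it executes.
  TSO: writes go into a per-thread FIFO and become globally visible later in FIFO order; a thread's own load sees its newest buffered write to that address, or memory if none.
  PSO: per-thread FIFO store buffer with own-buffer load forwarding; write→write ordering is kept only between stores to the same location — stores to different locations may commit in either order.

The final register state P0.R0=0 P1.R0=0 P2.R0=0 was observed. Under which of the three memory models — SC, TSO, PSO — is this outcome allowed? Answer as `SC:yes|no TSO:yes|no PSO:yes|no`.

SC:no TSO:yes PSO:yes

outcome vector order: (P0.R0,P1.R0,P2.R0)
SC (6): <0 0 2>, <0 2 2>, <2 0 0>, <2 0 2>, <2 2 0>, <2 2 2>
TSO (8): <0 0 0>, <0 0 2>, <0 2 0>, <0 2 2>, <2 0 0>, <2 0 2>, <2 2 0>, <2 2 2>
PSO (8): <0 0 0>, <0 0 2>, <0 2 0>, <0 2 2>, <2 0 0>, <2 0 2>, <2 2 0>, <2 2 2>
target <0 0 0> ∈ {TSO,PSO}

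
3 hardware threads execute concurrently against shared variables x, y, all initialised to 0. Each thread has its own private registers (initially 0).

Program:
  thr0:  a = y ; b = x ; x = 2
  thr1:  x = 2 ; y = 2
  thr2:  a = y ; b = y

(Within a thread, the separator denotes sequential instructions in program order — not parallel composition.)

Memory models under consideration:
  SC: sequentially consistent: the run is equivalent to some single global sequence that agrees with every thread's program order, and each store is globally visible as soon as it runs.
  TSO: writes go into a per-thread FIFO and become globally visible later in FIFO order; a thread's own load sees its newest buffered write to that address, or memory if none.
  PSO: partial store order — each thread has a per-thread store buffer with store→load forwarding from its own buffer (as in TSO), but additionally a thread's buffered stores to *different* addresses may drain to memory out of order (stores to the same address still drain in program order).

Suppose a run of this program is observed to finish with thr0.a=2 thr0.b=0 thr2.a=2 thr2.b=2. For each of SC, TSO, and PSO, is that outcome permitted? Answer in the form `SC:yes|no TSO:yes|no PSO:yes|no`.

outcome vector order: (thr0.a,thr0.b,thr2.a,thr2.b)
under SC → <0 0 0 0>; <0 0 0 2>; <0 0 2 2>; <0 2 0 0>; <0 2 0 2>; <0 2 2 2>; <2 2 0 0>; <2 2 0 2>; <2 2 2 2>
under TSO → <0 0 0 0>; <0 0 0 2>; <0 0 2 2>; <0 2 0 0>; <0 2 0 2>; <0 2 2 2>; <2 2 0 0>; <2 2 0 2>; <2 2 2 2>
under PSO → <0 0 0 0>; <0 0 0 2>; <0 0 2 2>; <0 2 0 0>; <0 2 0 2>; <0 2 2 2>; <2 0 0 0>; <2 0 0 2>; <2 0 2 2>; <2 2 0 0>; <2 2 0 2>; <2 2 2 2>
target <2 0 2 2> ∈ {PSO}

SC:no TSO:no PSO:yes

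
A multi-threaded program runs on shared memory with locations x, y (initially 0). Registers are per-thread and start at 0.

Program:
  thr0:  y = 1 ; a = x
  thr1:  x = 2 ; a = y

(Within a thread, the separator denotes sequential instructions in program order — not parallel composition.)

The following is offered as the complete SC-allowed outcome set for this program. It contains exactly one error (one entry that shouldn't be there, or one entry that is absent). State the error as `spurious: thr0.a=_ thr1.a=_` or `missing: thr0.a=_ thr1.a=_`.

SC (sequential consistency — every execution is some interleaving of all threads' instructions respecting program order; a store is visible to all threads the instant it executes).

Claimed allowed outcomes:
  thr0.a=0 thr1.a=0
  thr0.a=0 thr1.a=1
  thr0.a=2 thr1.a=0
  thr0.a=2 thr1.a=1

outcome vector order: (thr0.a,thr1.a)
SC (3): <0 1>, <2 0>, <2 1>
claimed∖SC = {<0 0>}

spurious: thr0.a=0 thr1.a=0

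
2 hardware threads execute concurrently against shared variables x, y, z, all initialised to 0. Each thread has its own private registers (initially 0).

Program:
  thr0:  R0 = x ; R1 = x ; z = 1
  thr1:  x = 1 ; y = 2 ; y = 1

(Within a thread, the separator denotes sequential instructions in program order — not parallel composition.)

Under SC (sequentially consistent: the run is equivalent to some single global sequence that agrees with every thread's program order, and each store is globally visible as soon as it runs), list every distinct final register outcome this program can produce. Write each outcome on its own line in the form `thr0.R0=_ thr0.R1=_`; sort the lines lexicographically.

thr0.R0=0 thr0.R1=0
thr0.R0=0 thr0.R1=1
thr0.R0=1 thr0.R1=1

outcome vector order: (thr0.R0,thr0.R1)
|SC outcomes| = 3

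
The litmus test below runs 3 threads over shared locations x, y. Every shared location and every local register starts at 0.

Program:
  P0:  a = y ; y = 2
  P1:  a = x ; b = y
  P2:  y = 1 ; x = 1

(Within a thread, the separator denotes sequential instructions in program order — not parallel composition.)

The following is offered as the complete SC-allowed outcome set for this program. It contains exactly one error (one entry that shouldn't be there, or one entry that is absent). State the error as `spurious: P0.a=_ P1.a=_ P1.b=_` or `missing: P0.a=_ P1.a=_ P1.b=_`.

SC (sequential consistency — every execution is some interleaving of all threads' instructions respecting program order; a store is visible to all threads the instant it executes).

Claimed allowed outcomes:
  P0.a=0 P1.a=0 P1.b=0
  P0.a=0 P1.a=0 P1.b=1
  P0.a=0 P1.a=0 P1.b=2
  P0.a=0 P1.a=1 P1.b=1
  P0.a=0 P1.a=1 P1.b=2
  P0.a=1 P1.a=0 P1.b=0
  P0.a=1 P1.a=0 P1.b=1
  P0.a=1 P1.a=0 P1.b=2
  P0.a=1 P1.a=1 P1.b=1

outcome vector order: (P0.a,P1.a,P1.b)
[SC] allowed = {000 001 002 011 012 100 101 102 111 112}
SC∖claimed = {112}

missing: P0.a=1 P1.a=1 P1.b=2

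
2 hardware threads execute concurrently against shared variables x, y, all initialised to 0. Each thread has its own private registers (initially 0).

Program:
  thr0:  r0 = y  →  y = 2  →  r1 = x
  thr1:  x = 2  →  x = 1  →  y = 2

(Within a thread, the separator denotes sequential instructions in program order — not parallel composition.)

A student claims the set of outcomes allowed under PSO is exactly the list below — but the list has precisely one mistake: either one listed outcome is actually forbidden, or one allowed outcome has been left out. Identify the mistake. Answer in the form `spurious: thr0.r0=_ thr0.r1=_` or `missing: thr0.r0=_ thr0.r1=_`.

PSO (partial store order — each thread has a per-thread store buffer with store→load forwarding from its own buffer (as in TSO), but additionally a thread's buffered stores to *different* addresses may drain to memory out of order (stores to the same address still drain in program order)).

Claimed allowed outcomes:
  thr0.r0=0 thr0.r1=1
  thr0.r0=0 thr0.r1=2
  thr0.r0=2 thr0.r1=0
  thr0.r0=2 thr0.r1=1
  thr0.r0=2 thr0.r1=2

outcome vector order: (thr0.r0,thr0.r1)
PSO (6): 0/0; 0/1; 0/2; 2/0; 2/1; 2/2
PSO∖claimed = {0/0}

missing: thr0.r0=0 thr0.r1=0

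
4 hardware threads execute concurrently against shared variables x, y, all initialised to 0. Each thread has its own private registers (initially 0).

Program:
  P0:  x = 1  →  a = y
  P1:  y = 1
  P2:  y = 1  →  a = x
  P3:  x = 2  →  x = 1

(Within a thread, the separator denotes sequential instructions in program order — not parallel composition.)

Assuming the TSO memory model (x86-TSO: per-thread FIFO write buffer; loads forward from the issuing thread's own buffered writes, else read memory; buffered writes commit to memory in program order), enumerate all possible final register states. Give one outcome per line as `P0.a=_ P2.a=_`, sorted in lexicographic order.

outcome vector order: (P0.a,P2.a)
|TSO outcomes| = 6

P0.a=0 P2.a=0
P0.a=0 P2.a=1
P0.a=0 P2.a=2
P0.a=1 P2.a=0
P0.a=1 P2.a=1
P0.a=1 P2.a=2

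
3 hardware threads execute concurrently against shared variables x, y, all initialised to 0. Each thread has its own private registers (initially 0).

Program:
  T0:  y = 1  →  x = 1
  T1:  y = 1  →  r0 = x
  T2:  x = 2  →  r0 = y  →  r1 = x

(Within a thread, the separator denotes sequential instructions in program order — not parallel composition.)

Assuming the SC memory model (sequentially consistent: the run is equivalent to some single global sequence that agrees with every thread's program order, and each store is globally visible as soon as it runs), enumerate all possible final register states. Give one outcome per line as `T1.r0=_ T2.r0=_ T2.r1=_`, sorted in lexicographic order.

T1.r0=0 T2.r0=1 T2.r1=1
T1.r0=0 T2.r0=1 T2.r1=2
T1.r0=1 T2.r0=0 T2.r1=1
T1.r0=1 T2.r0=0 T2.r1=2
T1.r0=1 T2.r0=1 T2.r1=1
T1.r0=1 T2.r0=1 T2.r1=2
T1.r0=2 T2.r0=0 T2.r1=1
T1.r0=2 T2.r0=0 T2.r1=2
T1.r0=2 T2.r0=1 T2.r1=1
T1.r0=2 T2.r0=1 T2.r1=2

outcome vector order: (T1.r0,T2.r0,T2.r1)
|SC outcomes| = 10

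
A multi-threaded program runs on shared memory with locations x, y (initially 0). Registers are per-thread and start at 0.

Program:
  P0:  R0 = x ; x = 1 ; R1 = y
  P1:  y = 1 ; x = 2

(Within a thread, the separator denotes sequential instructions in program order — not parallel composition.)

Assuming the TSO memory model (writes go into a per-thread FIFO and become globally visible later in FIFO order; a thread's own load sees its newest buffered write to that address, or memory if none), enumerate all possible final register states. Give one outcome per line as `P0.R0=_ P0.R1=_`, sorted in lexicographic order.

P0.R0=0 P0.R1=0
P0.R0=0 P0.R1=1
P0.R0=2 P0.R1=1

outcome vector order: (P0.R0,P0.R1)
|TSO outcomes| = 3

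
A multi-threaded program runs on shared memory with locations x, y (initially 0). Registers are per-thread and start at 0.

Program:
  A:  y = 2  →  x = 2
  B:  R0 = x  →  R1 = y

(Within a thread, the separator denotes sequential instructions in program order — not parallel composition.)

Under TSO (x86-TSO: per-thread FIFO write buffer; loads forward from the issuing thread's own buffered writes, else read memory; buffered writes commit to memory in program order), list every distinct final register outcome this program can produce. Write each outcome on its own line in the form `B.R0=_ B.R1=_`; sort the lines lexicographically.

B.R0=0 B.R1=0
B.R0=0 B.R1=2
B.R0=2 B.R1=2

outcome vector order: (B.R0,B.R1)
|TSO outcomes| = 3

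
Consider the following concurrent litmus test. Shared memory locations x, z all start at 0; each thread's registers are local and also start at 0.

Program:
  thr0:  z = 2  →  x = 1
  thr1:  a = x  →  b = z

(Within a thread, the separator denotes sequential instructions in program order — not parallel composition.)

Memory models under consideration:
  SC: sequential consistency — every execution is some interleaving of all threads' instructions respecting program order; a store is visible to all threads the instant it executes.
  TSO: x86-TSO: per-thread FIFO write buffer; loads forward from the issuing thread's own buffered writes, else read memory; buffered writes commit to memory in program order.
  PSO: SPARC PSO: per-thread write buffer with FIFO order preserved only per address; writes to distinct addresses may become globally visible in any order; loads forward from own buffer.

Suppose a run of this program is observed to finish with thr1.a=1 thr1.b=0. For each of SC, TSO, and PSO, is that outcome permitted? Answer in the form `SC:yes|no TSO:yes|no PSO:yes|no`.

outcome vector order: (thr1.a,thr1.b)
under SC → (0,0); (0,2); (1,2)
under TSO → (0,0); (0,2); (1,2)
under PSO → (0,0); (0,2); (1,0); (1,2)
target (1,0) ∈ {PSO}

SC:no TSO:no PSO:yes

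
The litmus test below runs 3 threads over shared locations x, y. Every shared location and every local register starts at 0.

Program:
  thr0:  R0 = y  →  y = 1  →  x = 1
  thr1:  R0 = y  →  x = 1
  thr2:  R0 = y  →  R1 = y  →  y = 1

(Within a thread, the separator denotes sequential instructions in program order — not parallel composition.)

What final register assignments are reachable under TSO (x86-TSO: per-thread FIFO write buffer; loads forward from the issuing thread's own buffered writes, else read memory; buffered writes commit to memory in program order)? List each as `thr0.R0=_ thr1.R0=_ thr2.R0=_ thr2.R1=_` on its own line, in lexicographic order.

outcome vector order: (thr0.R0,thr1.R0,thr2.R0,thr2.R1)
|TSO outcomes| = 8

thr0.R0=0 thr1.R0=0 thr2.R0=0 thr2.R1=0
thr0.R0=0 thr1.R0=0 thr2.R0=0 thr2.R1=1
thr0.R0=0 thr1.R0=0 thr2.R0=1 thr2.R1=1
thr0.R0=0 thr1.R0=1 thr2.R0=0 thr2.R1=0
thr0.R0=0 thr1.R0=1 thr2.R0=0 thr2.R1=1
thr0.R0=0 thr1.R0=1 thr2.R0=1 thr2.R1=1
thr0.R0=1 thr1.R0=0 thr2.R0=0 thr2.R1=0
thr0.R0=1 thr1.R0=1 thr2.R0=0 thr2.R1=0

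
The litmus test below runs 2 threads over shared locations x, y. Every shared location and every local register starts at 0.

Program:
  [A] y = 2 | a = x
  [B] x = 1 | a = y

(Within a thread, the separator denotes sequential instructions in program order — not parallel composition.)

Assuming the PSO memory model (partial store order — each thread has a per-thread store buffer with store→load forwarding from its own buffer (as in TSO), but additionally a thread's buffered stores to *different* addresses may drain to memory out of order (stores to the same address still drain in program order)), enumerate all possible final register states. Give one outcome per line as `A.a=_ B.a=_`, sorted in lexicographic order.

A.a=0 B.a=0
A.a=0 B.a=2
A.a=1 B.a=0
A.a=1 B.a=2

outcome vector order: (A.a,B.a)
|PSO outcomes| = 4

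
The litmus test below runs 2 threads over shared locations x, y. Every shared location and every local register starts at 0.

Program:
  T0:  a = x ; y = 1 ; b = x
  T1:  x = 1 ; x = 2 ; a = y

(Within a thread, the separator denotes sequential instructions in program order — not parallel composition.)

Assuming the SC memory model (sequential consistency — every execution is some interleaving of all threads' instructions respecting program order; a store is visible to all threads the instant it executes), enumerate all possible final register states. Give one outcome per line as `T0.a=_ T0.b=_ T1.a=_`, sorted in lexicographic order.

T0.a=0 T0.b=0 T1.a=1
T0.a=0 T0.b=1 T1.a=1
T0.a=0 T0.b=2 T1.a=0
T0.a=0 T0.b=2 T1.a=1
T0.a=1 T0.b=1 T1.a=1
T0.a=1 T0.b=2 T1.a=0
T0.a=1 T0.b=2 T1.a=1
T0.a=2 T0.b=2 T1.a=0
T0.a=2 T0.b=2 T1.a=1

outcome vector order: (T0.a,T0.b,T1.a)
|SC outcomes| = 9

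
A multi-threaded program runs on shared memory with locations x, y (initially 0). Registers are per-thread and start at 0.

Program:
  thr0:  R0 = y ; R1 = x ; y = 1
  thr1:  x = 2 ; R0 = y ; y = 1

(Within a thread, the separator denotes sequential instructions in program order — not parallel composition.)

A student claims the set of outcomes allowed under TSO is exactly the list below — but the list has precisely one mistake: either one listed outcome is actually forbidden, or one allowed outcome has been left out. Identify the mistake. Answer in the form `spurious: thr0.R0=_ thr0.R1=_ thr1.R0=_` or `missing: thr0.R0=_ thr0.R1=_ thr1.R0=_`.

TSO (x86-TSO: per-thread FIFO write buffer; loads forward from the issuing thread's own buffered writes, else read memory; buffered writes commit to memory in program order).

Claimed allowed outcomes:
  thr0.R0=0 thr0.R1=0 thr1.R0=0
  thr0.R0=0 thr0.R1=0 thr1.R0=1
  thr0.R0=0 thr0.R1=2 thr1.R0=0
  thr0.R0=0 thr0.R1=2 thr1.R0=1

outcome vector order: (thr0.R0,thr0.R1,thr1.R0)
[TSO] allowed = {000 001 020 021 120}
TSO∖claimed = {120}

missing: thr0.R0=1 thr0.R1=2 thr1.R0=0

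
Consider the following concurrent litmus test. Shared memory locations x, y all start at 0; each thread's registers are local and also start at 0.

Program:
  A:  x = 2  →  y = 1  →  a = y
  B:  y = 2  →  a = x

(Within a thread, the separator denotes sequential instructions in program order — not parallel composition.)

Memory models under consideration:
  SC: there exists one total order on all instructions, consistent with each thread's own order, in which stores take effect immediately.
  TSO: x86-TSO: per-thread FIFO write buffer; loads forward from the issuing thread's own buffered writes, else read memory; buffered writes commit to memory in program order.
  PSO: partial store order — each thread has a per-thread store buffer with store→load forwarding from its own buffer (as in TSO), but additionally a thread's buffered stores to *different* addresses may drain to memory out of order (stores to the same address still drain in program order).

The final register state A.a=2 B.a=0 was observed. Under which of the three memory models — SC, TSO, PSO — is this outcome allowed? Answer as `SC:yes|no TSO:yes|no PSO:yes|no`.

outcome vector order: (A.a,B.a)
SC (3): 10, 12, 22
TSO (4): 10, 12, 20, 22
PSO (4): 10, 12, 20, 22
target 20 ∈ {TSO,PSO}

SC:no TSO:yes PSO:yes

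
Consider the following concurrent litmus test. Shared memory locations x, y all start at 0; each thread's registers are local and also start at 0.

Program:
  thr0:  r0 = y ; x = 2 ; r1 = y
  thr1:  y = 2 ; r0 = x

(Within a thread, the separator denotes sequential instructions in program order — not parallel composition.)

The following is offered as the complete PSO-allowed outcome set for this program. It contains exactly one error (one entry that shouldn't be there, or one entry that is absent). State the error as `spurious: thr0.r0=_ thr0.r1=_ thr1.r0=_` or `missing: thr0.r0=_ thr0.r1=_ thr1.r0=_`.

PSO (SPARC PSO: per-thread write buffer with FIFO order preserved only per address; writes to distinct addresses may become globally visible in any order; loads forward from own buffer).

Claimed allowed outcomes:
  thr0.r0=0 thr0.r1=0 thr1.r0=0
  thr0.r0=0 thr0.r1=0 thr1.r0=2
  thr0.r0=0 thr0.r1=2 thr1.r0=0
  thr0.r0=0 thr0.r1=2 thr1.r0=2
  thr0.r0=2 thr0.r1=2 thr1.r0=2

outcome vector order: (thr0.r0,thr0.r1,thr1.r0)
PSO: 6 outcomes — {<0 0 0>; <0 0 2>; <0 2 0>; <0 2 2>; <2 2 0>; <2 2 2>}
PSO∖claimed = {<2 2 0>}

missing: thr0.r0=2 thr0.r1=2 thr1.r0=0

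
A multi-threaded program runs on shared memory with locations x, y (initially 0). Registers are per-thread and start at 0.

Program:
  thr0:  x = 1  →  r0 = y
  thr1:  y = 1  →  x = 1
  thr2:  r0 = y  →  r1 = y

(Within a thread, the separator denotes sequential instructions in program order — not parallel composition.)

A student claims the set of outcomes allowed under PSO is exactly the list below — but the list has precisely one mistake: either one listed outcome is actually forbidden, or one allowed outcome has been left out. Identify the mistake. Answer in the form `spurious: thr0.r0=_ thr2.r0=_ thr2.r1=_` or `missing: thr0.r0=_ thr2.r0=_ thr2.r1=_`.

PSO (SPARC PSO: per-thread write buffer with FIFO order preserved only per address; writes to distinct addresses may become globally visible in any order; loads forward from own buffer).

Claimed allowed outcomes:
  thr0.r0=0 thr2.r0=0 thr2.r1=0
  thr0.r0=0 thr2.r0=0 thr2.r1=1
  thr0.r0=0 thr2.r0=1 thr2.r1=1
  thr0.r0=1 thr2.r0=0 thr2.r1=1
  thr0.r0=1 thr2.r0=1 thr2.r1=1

outcome vector order: (thr0.r0,thr2.r0,thr2.r1)
PSO: 6 outcomes — {0/0/0 0/0/1 0/1/1 1/0/0 1/0/1 1/1/1}
PSO∖claimed = {1/0/0}

missing: thr0.r0=1 thr2.r0=0 thr2.r1=0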